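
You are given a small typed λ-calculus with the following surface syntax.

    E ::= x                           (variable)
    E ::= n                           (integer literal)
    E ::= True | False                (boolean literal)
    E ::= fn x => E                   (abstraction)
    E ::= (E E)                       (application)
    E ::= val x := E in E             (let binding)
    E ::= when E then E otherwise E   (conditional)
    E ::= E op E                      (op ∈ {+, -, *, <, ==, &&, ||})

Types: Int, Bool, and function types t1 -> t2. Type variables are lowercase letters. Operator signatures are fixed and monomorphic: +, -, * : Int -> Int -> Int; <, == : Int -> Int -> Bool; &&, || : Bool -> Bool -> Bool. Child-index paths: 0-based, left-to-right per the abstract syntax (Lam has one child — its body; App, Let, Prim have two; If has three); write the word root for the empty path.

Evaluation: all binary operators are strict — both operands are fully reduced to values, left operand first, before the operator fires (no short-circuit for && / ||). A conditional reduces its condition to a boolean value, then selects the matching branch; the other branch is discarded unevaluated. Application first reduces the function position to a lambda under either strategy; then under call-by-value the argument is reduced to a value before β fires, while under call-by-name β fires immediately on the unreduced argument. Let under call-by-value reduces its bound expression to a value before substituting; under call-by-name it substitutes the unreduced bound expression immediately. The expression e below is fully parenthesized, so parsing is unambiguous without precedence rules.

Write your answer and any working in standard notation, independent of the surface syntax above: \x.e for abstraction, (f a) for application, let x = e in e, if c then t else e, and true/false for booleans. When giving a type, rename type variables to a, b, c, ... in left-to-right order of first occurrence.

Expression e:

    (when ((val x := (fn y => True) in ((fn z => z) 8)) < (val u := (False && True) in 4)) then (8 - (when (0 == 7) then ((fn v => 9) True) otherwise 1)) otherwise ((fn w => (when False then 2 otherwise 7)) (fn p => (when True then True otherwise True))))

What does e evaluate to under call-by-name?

Answer: 7

Derivation:
step 0: (if ((let x = (\y.true) in ((\z.z) 8)) < (let u = (false && true) in 4)) then (8 - (if (0 == 7) then ((\v.9) true) else 1)) else ((\w.(if false then 2 else 7)) (\p.(if true then true else true))))
step 1: [let@0.0] (if (((\z.z) 8) < (let u = (false && true) in 4)) then (8 - (if (0 == 7) then ((\v.9) true) else 1)) else ((\w.(if false then 2 else 7)) (\p.(if true then true else true))))
step 2: [beta@0.0] (if (8 < (let u = (false && true) in 4)) then (8 - (if (0 == 7) then ((\v.9) true) else 1)) else ((\w.(if false then 2 else 7)) (\p.(if true then true else true))))
step 3: [let@0.1] (if (8 < 4) then (8 - (if (0 == 7) then ((\v.9) true) else 1)) else ((\w.(if false then 2 else 7)) (\p.(if true then true else true))))
step 4: [delta@0] (if false then (8 - (if (0 == 7) then ((\v.9) true) else 1)) else ((\w.(if false then 2 else 7)) (\p.(if true then true else true))))
step 5: [if@root] ((\w.(if false then 2 else 7)) (\p.(if true then true else true)))
step 6: [beta@root] (if false then 2 else 7)
step 7: [if@root] 7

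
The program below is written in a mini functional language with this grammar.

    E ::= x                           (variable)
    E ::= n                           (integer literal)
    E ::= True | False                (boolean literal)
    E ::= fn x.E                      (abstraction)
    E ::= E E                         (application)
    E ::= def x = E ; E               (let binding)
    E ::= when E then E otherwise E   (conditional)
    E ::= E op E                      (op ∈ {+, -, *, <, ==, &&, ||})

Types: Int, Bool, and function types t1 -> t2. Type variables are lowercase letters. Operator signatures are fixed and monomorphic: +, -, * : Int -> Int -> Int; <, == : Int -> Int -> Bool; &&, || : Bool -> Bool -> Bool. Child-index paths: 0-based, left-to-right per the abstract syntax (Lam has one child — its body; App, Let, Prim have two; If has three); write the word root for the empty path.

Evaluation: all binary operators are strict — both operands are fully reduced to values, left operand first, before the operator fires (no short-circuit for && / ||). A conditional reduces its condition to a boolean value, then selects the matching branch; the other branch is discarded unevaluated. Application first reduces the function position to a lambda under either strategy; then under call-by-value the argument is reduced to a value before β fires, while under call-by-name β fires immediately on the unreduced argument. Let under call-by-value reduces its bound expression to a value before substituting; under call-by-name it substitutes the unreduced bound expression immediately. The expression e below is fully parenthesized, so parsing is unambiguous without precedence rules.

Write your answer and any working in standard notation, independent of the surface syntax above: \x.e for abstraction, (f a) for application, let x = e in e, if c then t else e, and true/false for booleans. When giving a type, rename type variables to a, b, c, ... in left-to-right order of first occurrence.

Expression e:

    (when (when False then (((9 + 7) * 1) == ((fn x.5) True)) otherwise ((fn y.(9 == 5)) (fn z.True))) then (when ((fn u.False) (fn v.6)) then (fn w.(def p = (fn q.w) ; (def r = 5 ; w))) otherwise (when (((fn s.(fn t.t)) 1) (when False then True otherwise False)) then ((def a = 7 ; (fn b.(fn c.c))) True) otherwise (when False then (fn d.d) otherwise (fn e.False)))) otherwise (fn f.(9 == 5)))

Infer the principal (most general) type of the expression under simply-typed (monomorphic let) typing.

Derivation:
  unify Bool ~ Bool
  unify Int ~ Int
  unify Int ~ Int
  unify Int ~ Int
  unify Int ~ Int
  unify Int ~ Int
\x._ : a -> Int
  unify a -> Int ~ Bool -> b
  unify a ~ Bool
  unify Int ~ b
_ _ : Int
  unify Int ~ Int
  unify Int ~ Int
  unify Int ~ Int
\y._ : c -> Bool
\z._ : d -> Bool
  unify c -> Bool ~ (d -> Bool) -> e
  unify c ~ d -> Bool
  unify Bool ~ e
_ _ : Bool
  unify Bool ~ Bool
  unify Bool ~ Bool
\u._ : f -> Bool
\v._ : g -> Int
  unify f -> Bool ~ (g -> Int) -> h
  unify f ~ g -> Int
  unify Bool ~ h
_ _ : Bool
  unify Bool ~ Bool
w : i
\q._ : j -> i
let p : j -> i
let r : Int
w : i
\w._ : i -> i
t : l
\t._ : l -> l
\s._ : k -> l -> l
  unify k -> l -> l ~ Int -> m
  unify k ~ Int
  unify l -> l ~ m
_ _ : l -> l
  unify Bool ~ Bool
  unify Bool ~ Bool
  unify l -> l ~ Bool -> n
  unify l ~ Bool
  unify Bool ~ n
_ _ : Bool
  unify Bool ~ Bool
let a : Int
c : p
\c._ : p -> p
\b._ : o -> p -> p
  unify o -> p -> p ~ Bool -> q
  unify o ~ Bool
  unify p -> p ~ q
_ _ : p -> p
  unify Bool ~ Bool
d : r
\d._ : r -> r
\e._ : s -> Bool
  unify r -> r ~ s -> Bool
  unify r ~ s
  unify s ~ Bool
  unify p -> p ~ Bool -> Bool
  unify p ~ Bool
  unify Bool ~ Bool
  unify i -> i ~ Bool -> Bool
  unify i ~ Bool
  unify Bool ~ Bool
  unify Int ~ Int
  unify Int ~ Int
\f._ : t -> Bool
  unify Bool -> Bool ~ t -> Bool
  unify Bool ~ t
  unify Bool ~ Bool

Answer: Bool -> Bool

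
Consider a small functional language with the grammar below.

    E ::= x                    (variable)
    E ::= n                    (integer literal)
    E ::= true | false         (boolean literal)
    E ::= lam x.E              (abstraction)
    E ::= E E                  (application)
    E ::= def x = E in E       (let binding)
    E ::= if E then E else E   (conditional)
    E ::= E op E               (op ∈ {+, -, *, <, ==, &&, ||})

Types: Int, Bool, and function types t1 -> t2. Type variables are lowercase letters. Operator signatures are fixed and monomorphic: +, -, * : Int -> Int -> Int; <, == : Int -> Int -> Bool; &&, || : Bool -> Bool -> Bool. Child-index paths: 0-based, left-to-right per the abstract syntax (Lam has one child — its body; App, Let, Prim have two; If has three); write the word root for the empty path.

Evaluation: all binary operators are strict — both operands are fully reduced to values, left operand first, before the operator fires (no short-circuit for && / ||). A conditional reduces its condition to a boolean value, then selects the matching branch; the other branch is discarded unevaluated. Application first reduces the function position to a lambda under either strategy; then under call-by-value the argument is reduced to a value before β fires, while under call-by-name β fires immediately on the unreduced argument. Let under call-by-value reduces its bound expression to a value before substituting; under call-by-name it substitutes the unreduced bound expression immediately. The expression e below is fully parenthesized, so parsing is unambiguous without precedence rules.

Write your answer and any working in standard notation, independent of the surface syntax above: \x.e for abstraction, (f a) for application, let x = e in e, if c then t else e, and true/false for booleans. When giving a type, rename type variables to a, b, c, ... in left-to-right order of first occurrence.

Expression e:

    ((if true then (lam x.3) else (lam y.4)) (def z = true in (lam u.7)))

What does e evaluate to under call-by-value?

Working:
step 0: ((if true then (\x.3) else (\y.4)) (let z = true in (\u.7)))
step 1: [if@0] ((\x.3) (let z = true in (\u.7)))
step 2: [let@1] ((\x.3) (\u.7))
step 3: [beta@root] 3

Answer: 3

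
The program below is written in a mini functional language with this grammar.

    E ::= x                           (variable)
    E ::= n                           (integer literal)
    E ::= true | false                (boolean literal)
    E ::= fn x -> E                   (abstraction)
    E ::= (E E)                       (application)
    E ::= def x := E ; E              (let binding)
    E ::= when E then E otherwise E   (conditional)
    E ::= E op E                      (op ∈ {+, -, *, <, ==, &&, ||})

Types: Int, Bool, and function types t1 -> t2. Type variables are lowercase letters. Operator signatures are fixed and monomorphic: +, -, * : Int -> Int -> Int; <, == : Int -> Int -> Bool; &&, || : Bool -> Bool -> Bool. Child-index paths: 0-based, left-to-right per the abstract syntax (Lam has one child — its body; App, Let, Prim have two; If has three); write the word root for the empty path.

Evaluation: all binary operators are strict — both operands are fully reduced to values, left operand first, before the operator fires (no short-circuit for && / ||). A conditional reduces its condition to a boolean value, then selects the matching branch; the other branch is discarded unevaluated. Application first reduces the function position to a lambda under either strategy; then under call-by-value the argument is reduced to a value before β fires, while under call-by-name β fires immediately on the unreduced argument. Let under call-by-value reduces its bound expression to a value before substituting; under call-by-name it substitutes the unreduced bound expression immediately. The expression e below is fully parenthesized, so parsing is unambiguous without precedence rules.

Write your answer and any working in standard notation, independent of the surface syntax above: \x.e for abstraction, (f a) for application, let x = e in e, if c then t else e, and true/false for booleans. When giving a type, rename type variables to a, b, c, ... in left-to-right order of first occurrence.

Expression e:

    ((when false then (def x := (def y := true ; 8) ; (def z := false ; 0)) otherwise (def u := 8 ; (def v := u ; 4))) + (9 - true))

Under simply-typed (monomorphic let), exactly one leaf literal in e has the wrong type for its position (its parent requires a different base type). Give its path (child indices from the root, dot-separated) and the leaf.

Answer: 1.1 : true

Working:
  unify Bool ~ Bool
let y : Bool
let x : Int
let z : Bool
let u : Int
u : Int
let v : Int
  unify Int ~ Int
  unify Int ~ Int
  unify Int ~ Int
  unify Bool ~ Int
  FAIL: mismatch Bool ~ Int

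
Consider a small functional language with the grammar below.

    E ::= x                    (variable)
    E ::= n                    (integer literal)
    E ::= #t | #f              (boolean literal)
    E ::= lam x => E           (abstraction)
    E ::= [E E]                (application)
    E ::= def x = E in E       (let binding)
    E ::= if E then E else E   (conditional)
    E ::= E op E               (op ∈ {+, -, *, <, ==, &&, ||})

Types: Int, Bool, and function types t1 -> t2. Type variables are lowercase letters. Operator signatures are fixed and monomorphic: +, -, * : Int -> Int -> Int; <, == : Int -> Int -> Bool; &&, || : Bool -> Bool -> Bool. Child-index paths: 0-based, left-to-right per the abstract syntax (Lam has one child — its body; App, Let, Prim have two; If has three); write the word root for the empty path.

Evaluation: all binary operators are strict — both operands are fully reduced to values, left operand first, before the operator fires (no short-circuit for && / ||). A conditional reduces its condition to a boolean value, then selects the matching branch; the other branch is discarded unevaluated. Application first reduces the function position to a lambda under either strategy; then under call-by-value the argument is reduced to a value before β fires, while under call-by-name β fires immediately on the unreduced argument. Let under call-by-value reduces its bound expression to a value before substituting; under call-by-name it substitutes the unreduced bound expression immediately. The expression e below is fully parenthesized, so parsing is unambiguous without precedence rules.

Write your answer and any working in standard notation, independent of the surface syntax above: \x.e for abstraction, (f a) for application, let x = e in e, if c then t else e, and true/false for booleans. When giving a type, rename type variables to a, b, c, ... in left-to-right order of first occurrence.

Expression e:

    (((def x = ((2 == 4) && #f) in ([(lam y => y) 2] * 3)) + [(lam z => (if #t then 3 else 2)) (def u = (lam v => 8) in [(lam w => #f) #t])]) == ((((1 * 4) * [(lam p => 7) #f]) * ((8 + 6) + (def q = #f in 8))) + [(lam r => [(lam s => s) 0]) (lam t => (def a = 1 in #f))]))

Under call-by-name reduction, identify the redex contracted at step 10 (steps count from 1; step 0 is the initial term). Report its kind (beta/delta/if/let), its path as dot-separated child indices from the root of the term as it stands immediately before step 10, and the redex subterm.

Answer: delta at 1.0.1.0 : (8 + 6)

Derivation:
step 0: (((let x = ((2 == 4) && false) in (((\y.y) 2) * 3)) + ((\z.(if true then 3 else 2)) (let u = (\v.8) in ((\w.false) true)))) == ((((1 * 4) * ((\p.7) false)) * ((8 + 6) + (let q = false in 8))) + ((\r.((\s.s) 0)) (\t.(let a = 1 in false)))))
step 1: [let@0.0] (((((\y.y) 2) * 3) + ((\z.(if true then 3 else 2)) (let u = (\v.8) in ((\w.false) true)))) == ((((1 * 4) * ((\p.7) false)) * ((8 + 6) + (let q = false in 8))) + ((\r.((\s.s) 0)) (\t.(let a = 1 in false)))))
step 2: [beta@0.0.0] (((2 * 3) + ((\z.(if true then 3 else 2)) (let u = (\v.8) in ((\w.false) true)))) == ((((1 * 4) * ((\p.7) false)) * ((8 + 6) + (let q = false in 8))) + ((\r.((\s.s) 0)) (\t.(let a = 1 in false)))))
step 3: [delta@0.0] ((6 + ((\z.(if true then 3 else 2)) (let u = (\v.8) in ((\w.false) true)))) == ((((1 * 4) * ((\p.7) false)) * ((8 + 6) + (let q = false in 8))) + ((\r.((\s.s) 0)) (\t.(let a = 1 in false)))))
step 4: [beta@0.1] ((6 + (if true then 3 else 2)) == ((((1 * 4) * ((\p.7) false)) * ((8 + 6) + (let q = false in 8))) + ((\r.((\s.s) 0)) (\t.(let a = 1 in false)))))
step 5: [if@0.1] ((6 + 3) == ((((1 * 4) * ((\p.7) false)) * ((8 + 6) + (let q = false in 8))) + ((\r.((\s.s) 0)) (\t.(let a = 1 in false)))))
step 6: [delta@0] (9 == ((((1 * 4) * ((\p.7) false)) * ((8 + 6) + (let q = false in 8))) + ((\r.((\s.s) 0)) (\t.(let a = 1 in false)))))
step 7: [delta@1.0.0.0] (9 == (((4 * ((\p.7) false)) * ((8 + 6) + (let q = false in 8))) + ((\r.((\s.s) 0)) (\t.(let a = 1 in false)))))
step 8: [beta@1.0.0.1] (9 == (((4 * 7) * ((8 + 6) + (let q = false in 8))) + ((\r.((\s.s) 0)) (\t.(let a = 1 in false)))))
step 9: [delta@1.0.0] (9 == ((28 * ((8 + 6) + (let q = false in 8))) + ((\r.((\s.s) 0)) (\t.(let a = 1 in false)))))
step 10: [delta@1.0.1.0] (9 == ((28 * (14 + (let q = false in 8))) + ((\r.((\s.s) 0)) (\t.(let a = 1 in false)))))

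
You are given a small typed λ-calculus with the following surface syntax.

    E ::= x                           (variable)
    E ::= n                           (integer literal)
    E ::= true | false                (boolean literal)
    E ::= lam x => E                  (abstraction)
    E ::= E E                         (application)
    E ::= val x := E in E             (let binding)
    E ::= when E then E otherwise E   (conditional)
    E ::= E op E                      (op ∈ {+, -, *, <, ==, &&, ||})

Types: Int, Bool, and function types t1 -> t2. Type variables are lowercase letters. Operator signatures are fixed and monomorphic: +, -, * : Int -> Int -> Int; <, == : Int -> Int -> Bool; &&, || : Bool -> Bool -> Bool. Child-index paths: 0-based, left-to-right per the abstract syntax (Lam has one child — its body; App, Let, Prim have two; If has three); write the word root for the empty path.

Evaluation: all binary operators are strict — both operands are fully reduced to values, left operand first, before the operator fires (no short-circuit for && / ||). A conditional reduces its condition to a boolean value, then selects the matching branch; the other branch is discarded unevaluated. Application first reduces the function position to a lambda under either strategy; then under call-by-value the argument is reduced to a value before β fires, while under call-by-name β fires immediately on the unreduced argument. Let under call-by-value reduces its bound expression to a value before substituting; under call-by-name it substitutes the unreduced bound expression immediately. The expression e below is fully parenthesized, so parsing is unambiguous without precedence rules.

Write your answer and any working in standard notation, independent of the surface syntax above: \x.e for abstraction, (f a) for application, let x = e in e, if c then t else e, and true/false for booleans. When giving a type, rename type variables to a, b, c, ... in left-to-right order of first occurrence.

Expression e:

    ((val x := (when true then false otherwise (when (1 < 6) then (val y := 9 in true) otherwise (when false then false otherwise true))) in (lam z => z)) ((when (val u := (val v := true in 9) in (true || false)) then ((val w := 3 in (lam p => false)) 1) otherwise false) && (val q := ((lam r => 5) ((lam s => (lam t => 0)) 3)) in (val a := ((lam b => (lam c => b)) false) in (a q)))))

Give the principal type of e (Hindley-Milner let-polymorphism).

Trace:
  unify Bool ~ Bool
  unify Int ~ Int
  unify Int ~ Int
  unify Bool ~ Bool
let y : Int
  unify Bool ~ Bool
  unify Bool ~ Bool
  unify Bool ~ Bool
  unify Bool ~ Bool
let x : Bool
z : a
\z._ : a -> a
let v : Bool
let u : Int
  unify Bool ~ Bool
  unify Bool ~ Bool
  unify Bool ~ Bool
let w : Int
\p._ : b -> Bool
  unify b -> Bool ~ Int -> c
  unify b ~ Int
  unify Bool ~ c
_ _ : Bool
  unify Bool ~ Bool
  unify Bool ~ Bool
\r._ : d -> Int
\t._ : f -> Int
\s._ : e -> f -> Int
  unify e -> f -> Int ~ Int -> g
  unify e ~ Int
  unify f -> Int ~ g
_ _ : f -> Int
  unify d -> Int ~ (f -> Int) -> h
  unify d ~ f -> Int
  unify Int ~ h
_ _ : Int
let q : Int
b : i
\c._ : j -> i
\b._ : i -> j -> i
  unify i -> j -> i ~ Bool -> k
  unify i ~ Bool
  unify j -> Bool ~ k
_ _ : j -> Bool
let a : forall. j -> Bool
a : l -> Bool
q : Int
  unify l -> Bool ~ Int -> m
  unify l ~ Int
  unify Bool ~ m
_ _ : Bool
  unify Bool ~ Bool
  unify a -> a ~ Bool -> n
  unify a ~ Bool
  unify Bool ~ n
_ _ : Bool

Answer: Bool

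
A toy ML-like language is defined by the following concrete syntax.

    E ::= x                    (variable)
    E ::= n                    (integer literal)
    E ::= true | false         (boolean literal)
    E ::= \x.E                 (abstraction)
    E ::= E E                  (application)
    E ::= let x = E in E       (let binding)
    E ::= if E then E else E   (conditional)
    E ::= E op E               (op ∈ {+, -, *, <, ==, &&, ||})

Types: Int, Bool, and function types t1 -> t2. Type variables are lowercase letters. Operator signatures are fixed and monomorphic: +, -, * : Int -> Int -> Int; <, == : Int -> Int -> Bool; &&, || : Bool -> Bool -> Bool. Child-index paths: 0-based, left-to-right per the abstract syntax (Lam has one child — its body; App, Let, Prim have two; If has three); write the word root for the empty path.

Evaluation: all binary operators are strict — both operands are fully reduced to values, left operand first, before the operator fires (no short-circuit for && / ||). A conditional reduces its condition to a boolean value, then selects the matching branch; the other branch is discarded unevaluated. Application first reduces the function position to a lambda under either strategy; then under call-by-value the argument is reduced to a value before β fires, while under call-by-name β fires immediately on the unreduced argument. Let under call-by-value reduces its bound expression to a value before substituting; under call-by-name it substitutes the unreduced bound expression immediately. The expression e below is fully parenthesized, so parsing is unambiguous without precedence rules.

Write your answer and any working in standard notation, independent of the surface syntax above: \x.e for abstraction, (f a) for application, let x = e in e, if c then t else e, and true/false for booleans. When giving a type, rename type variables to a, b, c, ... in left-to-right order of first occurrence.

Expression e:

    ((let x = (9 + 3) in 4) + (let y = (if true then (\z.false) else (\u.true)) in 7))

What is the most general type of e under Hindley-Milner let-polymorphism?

Working:
  unify Int ~ Int
  unify Int ~ Int
let x : Int
  unify Int ~ Int
  unify Bool ~ Bool
\z._ : a -> Bool
\u._ : b -> Bool
  unify a -> Bool ~ b -> Bool
  unify a ~ b
  unify Bool ~ Bool
let y : forall. b -> Bool
  unify Int ~ Int

Answer: Int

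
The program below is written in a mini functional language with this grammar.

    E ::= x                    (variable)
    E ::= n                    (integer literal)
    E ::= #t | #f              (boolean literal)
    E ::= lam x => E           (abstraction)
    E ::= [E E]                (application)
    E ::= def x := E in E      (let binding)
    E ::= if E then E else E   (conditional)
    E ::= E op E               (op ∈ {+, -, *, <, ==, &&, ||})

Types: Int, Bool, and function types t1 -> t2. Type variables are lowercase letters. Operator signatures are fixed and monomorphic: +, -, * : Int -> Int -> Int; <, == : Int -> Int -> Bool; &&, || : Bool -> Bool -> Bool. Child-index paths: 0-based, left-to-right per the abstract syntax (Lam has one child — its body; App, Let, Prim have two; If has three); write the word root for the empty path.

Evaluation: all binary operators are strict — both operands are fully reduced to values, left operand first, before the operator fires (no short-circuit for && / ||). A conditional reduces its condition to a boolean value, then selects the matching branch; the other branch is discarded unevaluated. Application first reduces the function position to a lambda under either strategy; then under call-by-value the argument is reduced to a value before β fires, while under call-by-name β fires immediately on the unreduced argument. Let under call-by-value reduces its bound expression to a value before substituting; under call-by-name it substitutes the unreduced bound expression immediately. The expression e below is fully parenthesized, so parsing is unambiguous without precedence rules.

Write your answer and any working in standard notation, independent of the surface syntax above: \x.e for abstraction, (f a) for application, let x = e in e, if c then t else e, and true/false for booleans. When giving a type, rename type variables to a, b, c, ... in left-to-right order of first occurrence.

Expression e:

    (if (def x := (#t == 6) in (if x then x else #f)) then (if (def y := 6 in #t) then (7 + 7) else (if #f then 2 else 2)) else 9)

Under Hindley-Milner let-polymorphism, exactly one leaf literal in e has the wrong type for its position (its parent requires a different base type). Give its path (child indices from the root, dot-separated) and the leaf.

Working:
  unify Bool ~ Int
  FAIL: mismatch Bool ~ Int

Answer: 0.0.0 : true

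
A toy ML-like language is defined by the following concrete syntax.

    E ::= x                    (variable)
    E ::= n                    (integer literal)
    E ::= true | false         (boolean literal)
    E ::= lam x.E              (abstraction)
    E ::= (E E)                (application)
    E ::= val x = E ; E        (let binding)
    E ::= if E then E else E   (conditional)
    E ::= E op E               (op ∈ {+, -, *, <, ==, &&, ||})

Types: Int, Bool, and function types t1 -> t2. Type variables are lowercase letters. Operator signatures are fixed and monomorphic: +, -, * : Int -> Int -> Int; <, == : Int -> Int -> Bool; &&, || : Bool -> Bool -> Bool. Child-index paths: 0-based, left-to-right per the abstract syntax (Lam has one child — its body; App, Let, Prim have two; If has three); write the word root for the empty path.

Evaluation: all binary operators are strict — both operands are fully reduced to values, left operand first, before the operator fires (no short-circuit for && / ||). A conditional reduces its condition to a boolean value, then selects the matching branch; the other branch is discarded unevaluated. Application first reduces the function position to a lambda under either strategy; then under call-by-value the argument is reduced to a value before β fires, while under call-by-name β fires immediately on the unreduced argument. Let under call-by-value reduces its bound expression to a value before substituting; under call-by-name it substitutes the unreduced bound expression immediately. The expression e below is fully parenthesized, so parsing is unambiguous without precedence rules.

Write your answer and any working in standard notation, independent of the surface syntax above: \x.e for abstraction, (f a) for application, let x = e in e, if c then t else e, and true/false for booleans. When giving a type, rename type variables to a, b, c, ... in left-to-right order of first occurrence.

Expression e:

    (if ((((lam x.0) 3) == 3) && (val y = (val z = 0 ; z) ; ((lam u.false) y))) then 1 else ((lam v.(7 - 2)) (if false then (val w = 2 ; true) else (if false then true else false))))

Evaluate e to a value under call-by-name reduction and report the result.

Answer: 5

Trace:
step 0: (if ((((\x.0) 3) == 3) && (let y = (let z = 0 in z) in ((\u.false) y))) then 1 else ((\v.(7 - 2)) (if false then (let w = 2 in true) else (if false then true else false))))
step 1: [beta@0.0.0] (if ((0 == 3) && (let y = (let z = 0 in z) in ((\u.false) y))) then 1 else ((\v.(7 - 2)) (if false then (let w = 2 in true) else (if false then true else false))))
step 2: [delta@0.0] (if (false && (let y = (let z = 0 in z) in ((\u.false) y))) then 1 else ((\v.(7 - 2)) (if false then (let w = 2 in true) else (if false then true else false))))
step 3: [let@0.1] (if (false && ((\u.false) (let z = 0 in z))) then 1 else ((\v.(7 - 2)) (if false then (let w = 2 in true) else (if false then true else false))))
step 4: [beta@0.1] (if (false && false) then 1 else ((\v.(7 - 2)) (if false then (let w = 2 in true) else (if false then true else false))))
step 5: [delta@0] (if false then 1 else ((\v.(7 - 2)) (if false then (let w = 2 in true) else (if false then true else false))))
step 6: [if@root] ((\v.(7 - 2)) (if false then (let w = 2 in true) else (if false then true else false)))
step 7: [beta@root] (7 - 2)
step 8: [delta@root] 5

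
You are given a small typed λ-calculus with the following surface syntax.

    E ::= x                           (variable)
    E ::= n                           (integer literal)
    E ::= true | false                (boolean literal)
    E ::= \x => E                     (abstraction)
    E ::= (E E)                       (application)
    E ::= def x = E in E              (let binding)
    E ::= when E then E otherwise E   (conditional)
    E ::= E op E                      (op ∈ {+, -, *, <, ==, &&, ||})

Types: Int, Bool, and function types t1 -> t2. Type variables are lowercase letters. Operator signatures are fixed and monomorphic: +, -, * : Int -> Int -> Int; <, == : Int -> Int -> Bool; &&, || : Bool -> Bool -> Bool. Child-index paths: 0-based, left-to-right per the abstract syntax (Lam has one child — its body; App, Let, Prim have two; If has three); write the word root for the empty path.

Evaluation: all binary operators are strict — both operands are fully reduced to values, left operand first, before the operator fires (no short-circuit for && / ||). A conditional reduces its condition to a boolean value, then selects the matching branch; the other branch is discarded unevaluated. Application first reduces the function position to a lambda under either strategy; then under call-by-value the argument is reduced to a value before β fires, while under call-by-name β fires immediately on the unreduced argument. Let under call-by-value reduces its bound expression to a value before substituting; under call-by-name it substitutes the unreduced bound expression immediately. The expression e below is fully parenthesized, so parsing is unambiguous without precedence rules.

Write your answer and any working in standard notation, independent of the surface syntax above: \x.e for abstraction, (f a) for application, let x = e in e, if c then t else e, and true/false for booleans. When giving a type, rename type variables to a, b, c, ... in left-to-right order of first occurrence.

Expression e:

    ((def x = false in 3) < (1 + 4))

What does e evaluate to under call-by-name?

Working:
step 0: ((let x = false in 3) < (1 + 4))
step 1: [let@0] (3 < (1 + 4))
step 2: [delta@1] (3 < 5)
step 3: [delta@root] true

Answer: true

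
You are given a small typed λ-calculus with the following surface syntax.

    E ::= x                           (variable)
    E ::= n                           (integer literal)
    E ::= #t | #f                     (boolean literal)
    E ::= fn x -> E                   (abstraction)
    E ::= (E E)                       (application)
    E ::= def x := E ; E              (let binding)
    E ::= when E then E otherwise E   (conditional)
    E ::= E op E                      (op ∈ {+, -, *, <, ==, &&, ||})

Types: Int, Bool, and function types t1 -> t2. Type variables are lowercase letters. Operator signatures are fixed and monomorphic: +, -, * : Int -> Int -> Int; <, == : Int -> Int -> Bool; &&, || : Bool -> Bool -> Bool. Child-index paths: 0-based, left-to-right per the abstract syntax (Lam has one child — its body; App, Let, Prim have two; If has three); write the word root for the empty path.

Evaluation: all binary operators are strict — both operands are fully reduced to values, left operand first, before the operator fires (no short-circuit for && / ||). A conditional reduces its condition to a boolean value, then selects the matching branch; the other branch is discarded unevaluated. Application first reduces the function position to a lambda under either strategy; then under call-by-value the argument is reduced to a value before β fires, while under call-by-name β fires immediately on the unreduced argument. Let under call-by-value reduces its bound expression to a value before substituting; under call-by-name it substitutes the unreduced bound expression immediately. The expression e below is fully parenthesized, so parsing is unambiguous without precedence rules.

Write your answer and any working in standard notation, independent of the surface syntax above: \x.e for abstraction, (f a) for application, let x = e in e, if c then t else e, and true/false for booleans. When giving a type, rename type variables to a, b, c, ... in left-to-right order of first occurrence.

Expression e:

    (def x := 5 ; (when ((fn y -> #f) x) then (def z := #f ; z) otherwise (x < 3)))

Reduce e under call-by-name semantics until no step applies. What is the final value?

Working:
step 0: (let x = 5 in (if ((\y.false) x) then (let z = false in z) else (x < 3)))
step 1: [let@root] (if ((\y.false) 5) then (let z = false in z) else (5 < 3))
step 2: [beta@0] (if false then (let z = false in z) else (5 < 3))
step 3: [if@root] (5 < 3)
step 4: [delta@root] false

Answer: false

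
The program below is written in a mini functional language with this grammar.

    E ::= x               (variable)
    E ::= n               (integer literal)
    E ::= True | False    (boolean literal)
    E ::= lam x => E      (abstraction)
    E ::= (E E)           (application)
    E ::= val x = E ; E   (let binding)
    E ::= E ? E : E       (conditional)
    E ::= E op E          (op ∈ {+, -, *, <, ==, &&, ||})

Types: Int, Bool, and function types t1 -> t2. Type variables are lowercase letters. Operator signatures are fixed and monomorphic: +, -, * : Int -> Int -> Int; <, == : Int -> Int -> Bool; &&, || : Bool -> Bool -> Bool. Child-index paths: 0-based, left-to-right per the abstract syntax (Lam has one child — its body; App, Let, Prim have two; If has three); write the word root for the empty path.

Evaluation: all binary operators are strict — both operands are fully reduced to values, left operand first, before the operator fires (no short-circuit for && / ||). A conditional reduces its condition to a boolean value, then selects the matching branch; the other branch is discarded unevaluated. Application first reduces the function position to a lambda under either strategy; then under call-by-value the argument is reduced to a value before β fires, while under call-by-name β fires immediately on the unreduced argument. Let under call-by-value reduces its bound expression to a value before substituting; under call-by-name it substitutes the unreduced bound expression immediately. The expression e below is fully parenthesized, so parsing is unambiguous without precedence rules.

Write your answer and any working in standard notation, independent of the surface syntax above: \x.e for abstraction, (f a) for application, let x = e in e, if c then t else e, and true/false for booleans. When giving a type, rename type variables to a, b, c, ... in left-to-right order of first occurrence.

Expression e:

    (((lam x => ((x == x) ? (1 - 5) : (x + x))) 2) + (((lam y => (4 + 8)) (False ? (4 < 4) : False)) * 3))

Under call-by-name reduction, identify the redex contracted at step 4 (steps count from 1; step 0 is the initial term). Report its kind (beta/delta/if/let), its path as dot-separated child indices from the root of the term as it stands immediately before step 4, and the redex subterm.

Derivation:
step 0: (((\x.(if (x == x) then (1 - 5) else (x + x))) 2) + (((\y.(4 + 8)) (if false then (4 < 4) else false)) * 3))
step 1: [beta@0] ((if (2 == 2) then (1 - 5) else (2 + 2)) + (((\y.(4 + 8)) (if false then (4 < 4) else false)) * 3))
step 2: [delta@0.0] ((if true then (1 - 5) else (2 + 2)) + (((\y.(4 + 8)) (if false then (4 < 4) else false)) * 3))
step 3: [if@0] ((1 - 5) + (((\y.(4 + 8)) (if false then (4 < 4) else false)) * 3))
step 4: [delta@0] (-4 + (((\y.(4 + 8)) (if false then (4 < 4) else false)) * 3))

Answer: delta at 0 : (1 - 5)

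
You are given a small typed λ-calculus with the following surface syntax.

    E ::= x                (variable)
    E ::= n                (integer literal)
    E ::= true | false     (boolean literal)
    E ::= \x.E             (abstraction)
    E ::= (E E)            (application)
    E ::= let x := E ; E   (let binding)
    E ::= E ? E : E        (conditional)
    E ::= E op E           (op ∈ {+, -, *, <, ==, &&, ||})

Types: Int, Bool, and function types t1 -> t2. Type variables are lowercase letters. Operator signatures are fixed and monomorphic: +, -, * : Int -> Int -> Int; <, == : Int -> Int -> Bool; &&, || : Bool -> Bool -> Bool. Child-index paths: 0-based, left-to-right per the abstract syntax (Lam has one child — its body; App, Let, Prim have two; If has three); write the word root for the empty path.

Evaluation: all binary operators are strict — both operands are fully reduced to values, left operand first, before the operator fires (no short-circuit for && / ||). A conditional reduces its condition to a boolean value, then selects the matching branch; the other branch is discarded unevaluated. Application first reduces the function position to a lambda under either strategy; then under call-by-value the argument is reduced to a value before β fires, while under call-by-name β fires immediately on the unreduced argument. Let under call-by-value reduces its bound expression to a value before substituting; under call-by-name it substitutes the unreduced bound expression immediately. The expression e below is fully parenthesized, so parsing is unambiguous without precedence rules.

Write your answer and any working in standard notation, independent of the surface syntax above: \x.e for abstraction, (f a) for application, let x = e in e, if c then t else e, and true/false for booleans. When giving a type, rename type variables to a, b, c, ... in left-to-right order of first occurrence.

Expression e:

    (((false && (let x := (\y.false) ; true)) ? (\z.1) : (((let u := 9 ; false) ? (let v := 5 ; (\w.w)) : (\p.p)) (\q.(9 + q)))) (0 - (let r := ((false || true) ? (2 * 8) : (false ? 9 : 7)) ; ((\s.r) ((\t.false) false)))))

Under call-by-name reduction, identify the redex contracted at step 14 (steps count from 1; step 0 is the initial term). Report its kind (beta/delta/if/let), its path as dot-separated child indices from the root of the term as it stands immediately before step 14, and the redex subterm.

Working:
step 0: ((if (false && (let x = (\y.false) in true)) then (\z.1) else ((if (let u = 9 in false) then (let v = 5 in (\w.w)) else (\p.p)) (\q.(9 + q)))) (0 - (let r = (if (false || true) then (2 * 8) else (if false then 9 else 7)) in ((\s.r) ((\t.false) false)))))
step 1: [let@0.0.1] ((if (false && true) then (\z.1) else ((if (let u = 9 in false) then (let v = 5 in (\w.w)) else (\p.p)) (\q.(9 + q)))) (0 - (let r = (if (false || true) then (2 * 8) else (if false then 9 else 7)) in ((\s.r) ((\t.false) false)))))
step 2: [delta@0.0] ((if false then (\z.1) else ((if (let u = 9 in false) then (let v = 5 in (\w.w)) else (\p.p)) (\q.(9 + q)))) (0 - (let r = (if (false || true) then (2 * 8) else (if false then 9 else 7)) in ((\s.r) ((\t.false) false)))))
step 3: [if@0] (((if (let u = 9 in false) then (let v = 5 in (\w.w)) else (\p.p)) (\q.(9 + q))) (0 - (let r = (if (false || true) then (2 * 8) else (if false then 9 else 7)) in ((\s.r) ((\t.false) false)))))
step 4: [let@0.0.0] (((if false then (let v = 5 in (\w.w)) else (\p.p)) (\q.(9 + q))) (0 - (let r = (if (false || true) then (2 * 8) else (if false then 9 else 7)) in ((\s.r) ((\t.false) false)))))
step 5: [if@0.0] (((\p.p) (\q.(9 + q))) (0 - (let r = (if (false || true) then (2 * 8) else (if false then 9 else 7)) in ((\s.r) ((\t.false) false)))))
step 6: [beta@0] ((\q.(9 + q)) (0 - (let r = (if (false || true) then (2 * 8) else (if false then 9 else 7)) in ((\s.r) ((\t.false) false)))))
step 7: [beta@root] (9 + (0 - (let r = (if (false || true) then (2 * 8) else (if false then 9 else 7)) in ((\s.r) ((\t.false) false)))))
step 8: [let@1.1] (9 + (0 - ((\s.(if (false || true) then (2 * 8) else (if false then 9 else 7))) ((\t.false) false))))
step 9: [beta@1.1] (9 + (0 - (if (false || true) then (2 * 8) else (if false then 9 else 7))))
step 10: [delta@1.1.0] (9 + (0 - (if true then (2 * 8) else (if false then 9 else 7))))
step 11: [if@1.1] (9 + (0 - (2 * 8)))
step 12: [delta@1.1] (9 + (0 - 16))
step 13: [delta@1] (9 + -16)
step 14: [delta@root] -7

Answer: delta at root : (9 + -16)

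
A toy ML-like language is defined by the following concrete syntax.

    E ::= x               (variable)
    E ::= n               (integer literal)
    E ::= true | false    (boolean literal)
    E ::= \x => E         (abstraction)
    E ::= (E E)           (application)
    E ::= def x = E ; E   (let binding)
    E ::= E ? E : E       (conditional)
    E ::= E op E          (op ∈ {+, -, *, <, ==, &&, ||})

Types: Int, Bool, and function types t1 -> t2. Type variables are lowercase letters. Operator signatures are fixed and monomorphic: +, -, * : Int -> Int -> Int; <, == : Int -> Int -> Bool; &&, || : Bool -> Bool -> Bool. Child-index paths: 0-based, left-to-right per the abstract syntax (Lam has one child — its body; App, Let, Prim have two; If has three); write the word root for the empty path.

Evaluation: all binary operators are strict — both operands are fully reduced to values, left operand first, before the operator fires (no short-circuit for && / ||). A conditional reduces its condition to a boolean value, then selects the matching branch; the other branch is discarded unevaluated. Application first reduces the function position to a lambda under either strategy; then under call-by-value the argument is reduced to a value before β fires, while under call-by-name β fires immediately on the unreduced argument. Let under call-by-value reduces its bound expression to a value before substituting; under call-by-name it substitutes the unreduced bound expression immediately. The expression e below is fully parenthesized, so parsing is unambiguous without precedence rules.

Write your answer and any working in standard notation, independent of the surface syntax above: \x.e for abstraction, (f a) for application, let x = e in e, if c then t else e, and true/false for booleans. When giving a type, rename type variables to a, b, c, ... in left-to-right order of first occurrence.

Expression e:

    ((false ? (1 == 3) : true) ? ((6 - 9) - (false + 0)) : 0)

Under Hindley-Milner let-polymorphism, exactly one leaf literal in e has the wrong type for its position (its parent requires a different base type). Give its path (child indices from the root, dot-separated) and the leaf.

Answer: 1.1.0 : false

Trace:
  unify Bool ~ Bool
  unify Int ~ Int
  unify Int ~ Int
  unify Bool ~ Bool
  unify Bool ~ Bool
  unify Int ~ Int
  unify Int ~ Int
  unify Int ~ Int
  unify Bool ~ Int
  FAIL: mismatch Bool ~ Int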